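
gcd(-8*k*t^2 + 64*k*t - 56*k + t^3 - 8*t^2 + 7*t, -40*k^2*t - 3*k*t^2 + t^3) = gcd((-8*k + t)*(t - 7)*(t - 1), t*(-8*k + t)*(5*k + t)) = -8*k + t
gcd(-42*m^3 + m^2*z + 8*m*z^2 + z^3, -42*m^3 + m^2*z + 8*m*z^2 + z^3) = -42*m^3 + m^2*z + 8*m*z^2 + z^3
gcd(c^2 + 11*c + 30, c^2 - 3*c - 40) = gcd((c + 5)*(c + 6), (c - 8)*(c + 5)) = c + 5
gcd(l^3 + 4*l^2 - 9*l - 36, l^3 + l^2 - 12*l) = l^2 + l - 12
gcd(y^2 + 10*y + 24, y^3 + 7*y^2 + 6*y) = y + 6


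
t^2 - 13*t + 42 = (t - 7)*(t - 6)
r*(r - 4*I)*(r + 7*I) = r^3 + 3*I*r^2 + 28*r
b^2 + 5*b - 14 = (b - 2)*(b + 7)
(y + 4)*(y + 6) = y^2 + 10*y + 24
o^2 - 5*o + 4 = (o - 4)*(o - 1)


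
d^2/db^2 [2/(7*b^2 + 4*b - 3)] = 4*(-49*b^2 - 28*b + 4*(7*b + 2)^2 + 21)/(7*b^2 + 4*b - 3)^3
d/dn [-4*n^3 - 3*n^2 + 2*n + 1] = -12*n^2 - 6*n + 2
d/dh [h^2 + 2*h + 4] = 2*h + 2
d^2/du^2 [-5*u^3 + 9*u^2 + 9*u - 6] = 18 - 30*u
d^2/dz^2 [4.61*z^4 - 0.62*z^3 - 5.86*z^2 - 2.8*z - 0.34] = 55.32*z^2 - 3.72*z - 11.72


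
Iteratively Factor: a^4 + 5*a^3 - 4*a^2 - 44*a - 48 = (a - 3)*(a^3 + 8*a^2 + 20*a + 16) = (a - 3)*(a + 2)*(a^2 + 6*a + 8) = (a - 3)*(a + 2)^2*(a + 4)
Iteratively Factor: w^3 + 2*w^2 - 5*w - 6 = (w - 2)*(w^2 + 4*w + 3) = (w - 2)*(w + 3)*(w + 1)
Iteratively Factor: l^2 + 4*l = (l + 4)*(l)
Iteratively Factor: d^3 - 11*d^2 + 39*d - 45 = (d - 3)*(d^2 - 8*d + 15) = (d - 5)*(d - 3)*(d - 3)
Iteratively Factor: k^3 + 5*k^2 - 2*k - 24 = (k - 2)*(k^2 + 7*k + 12) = (k - 2)*(k + 4)*(k + 3)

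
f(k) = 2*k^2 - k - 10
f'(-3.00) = -13.00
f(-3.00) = 11.00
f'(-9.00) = -37.00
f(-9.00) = 161.00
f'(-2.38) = -10.52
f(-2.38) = 3.71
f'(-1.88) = -8.52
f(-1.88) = -1.05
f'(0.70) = 1.80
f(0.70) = -9.72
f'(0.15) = -0.40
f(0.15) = -10.10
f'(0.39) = 0.56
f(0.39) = -10.09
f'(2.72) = 9.88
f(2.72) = 2.08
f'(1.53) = 5.12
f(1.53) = -6.85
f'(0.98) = 2.92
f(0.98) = -9.06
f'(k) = 4*k - 1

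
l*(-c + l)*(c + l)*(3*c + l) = -3*c^3*l - c^2*l^2 + 3*c*l^3 + l^4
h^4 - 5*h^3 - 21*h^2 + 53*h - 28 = (h - 7)*(h - 1)^2*(h + 4)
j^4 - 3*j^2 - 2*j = j*(j - 2)*(j + 1)^2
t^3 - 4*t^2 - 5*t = t*(t - 5)*(t + 1)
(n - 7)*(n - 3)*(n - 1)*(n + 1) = n^4 - 10*n^3 + 20*n^2 + 10*n - 21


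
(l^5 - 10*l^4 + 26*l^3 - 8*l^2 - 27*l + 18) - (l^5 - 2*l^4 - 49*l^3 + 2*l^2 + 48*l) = -8*l^4 + 75*l^3 - 10*l^2 - 75*l + 18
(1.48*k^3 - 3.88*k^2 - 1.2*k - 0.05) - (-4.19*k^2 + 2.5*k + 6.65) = 1.48*k^3 + 0.31*k^2 - 3.7*k - 6.7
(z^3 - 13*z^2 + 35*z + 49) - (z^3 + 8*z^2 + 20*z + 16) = -21*z^2 + 15*z + 33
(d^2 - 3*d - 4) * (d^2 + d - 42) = d^4 - 2*d^3 - 49*d^2 + 122*d + 168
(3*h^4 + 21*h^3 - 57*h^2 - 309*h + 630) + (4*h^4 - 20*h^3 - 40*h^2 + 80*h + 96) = 7*h^4 + h^3 - 97*h^2 - 229*h + 726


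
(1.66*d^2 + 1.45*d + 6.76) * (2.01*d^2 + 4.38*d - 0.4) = 3.3366*d^4 + 10.1853*d^3 + 19.2746*d^2 + 29.0288*d - 2.704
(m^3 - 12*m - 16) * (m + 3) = m^4 + 3*m^3 - 12*m^2 - 52*m - 48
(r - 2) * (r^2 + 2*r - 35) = r^3 - 39*r + 70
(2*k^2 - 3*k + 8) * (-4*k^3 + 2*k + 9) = -8*k^5 + 12*k^4 - 28*k^3 + 12*k^2 - 11*k + 72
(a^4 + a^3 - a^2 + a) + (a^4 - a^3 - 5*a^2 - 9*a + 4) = 2*a^4 - 6*a^2 - 8*a + 4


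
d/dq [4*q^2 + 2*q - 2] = 8*q + 2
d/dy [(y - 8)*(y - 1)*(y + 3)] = 3*y^2 - 12*y - 19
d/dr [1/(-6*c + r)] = -1/(6*c - r)^2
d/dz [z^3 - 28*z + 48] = 3*z^2 - 28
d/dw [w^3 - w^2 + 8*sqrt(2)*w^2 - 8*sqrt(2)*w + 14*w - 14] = 3*w^2 - 2*w + 16*sqrt(2)*w - 8*sqrt(2) + 14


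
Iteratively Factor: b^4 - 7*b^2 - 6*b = (b + 2)*(b^3 - 2*b^2 - 3*b) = b*(b + 2)*(b^2 - 2*b - 3) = b*(b - 3)*(b + 2)*(b + 1)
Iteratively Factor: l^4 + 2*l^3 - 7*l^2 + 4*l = (l + 4)*(l^3 - 2*l^2 + l) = (l - 1)*(l + 4)*(l^2 - l) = (l - 1)^2*(l + 4)*(l)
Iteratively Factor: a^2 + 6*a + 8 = (a + 2)*(a + 4)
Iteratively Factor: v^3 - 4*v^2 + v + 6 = (v + 1)*(v^2 - 5*v + 6) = (v - 3)*(v + 1)*(v - 2)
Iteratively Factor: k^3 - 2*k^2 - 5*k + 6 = (k - 1)*(k^2 - k - 6) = (k - 1)*(k + 2)*(k - 3)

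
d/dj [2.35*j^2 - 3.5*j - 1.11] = 4.7*j - 3.5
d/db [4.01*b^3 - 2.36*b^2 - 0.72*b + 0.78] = 12.03*b^2 - 4.72*b - 0.72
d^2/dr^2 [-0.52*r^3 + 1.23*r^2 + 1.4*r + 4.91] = 2.46 - 3.12*r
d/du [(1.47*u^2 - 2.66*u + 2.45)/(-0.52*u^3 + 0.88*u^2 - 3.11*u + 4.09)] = (0.7644*u^4 - 2.7664*u^3 + 1.5911*u^2 + 7.7126*u - 3.2599)/(0.2704*u^6 - 0.9152*u^5 + 4.0088*u^4 - 9.7272*u^3 + 16.8705*u^2 - 25.4398*u + 16.7281)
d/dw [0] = 0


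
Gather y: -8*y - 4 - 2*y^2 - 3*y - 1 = -2*y^2 - 11*y - 5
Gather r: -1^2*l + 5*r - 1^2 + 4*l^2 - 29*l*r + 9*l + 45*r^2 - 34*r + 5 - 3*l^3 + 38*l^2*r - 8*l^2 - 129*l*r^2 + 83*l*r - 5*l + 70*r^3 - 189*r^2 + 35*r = -3*l^3 - 4*l^2 + 3*l + 70*r^3 + r^2*(-129*l - 144) + r*(38*l^2 + 54*l + 6) + 4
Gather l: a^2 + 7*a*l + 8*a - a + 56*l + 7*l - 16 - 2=a^2 + 7*a + l*(7*a + 63) - 18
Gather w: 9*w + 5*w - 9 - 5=14*w - 14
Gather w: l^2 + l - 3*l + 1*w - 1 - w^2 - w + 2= l^2 - 2*l - w^2 + 1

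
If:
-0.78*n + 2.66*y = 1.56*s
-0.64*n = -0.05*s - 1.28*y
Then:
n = 2.05301715828032*y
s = 0.678619625988047*y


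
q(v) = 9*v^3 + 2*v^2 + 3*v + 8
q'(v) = 27*v^2 + 4*v + 3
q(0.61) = 12.62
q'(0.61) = 15.49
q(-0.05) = 7.85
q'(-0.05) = 2.87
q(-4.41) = -738.23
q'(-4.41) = 510.46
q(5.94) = 1982.65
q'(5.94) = 979.42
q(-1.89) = -51.29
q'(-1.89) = 91.89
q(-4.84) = -980.09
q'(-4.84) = 616.13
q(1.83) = 75.34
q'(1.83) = 100.74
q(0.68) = 13.79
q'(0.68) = 18.20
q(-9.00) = -6418.00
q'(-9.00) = 2154.00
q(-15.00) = -29962.00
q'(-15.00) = 6018.00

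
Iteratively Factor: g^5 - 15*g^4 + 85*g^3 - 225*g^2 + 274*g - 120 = (g - 5)*(g^4 - 10*g^3 + 35*g^2 - 50*g + 24) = (g - 5)*(g - 3)*(g^3 - 7*g^2 + 14*g - 8) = (g - 5)*(g - 3)*(g - 1)*(g^2 - 6*g + 8) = (g - 5)*(g - 4)*(g - 3)*(g - 1)*(g - 2)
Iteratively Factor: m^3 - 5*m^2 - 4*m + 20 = (m - 5)*(m^2 - 4) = (m - 5)*(m + 2)*(m - 2)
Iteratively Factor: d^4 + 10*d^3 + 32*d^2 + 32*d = (d + 4)*(d^3 + 6*d^2 + 8*d) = (d + 2)*(d + 4)*(d^2 + 4*d) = d*(d + 2)*(d + 4)*(d + 4)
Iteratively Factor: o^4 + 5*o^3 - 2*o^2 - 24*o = (o)*(o^3 + 5*o^2 - 2*o - 24) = o*(o - 2)*(o^2 + 7*o + 12) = o*(o - 2)*(o + 4)*(o + 3)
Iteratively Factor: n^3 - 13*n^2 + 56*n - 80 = (n - 4)*(n^2 - 9*n + 20) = (n - 4)^2*(n - 5)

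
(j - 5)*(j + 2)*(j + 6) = j^3 + 3*j^2 - 28*j - 60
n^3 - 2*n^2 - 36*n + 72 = (n - 6)*(n - 2)*(n + 6)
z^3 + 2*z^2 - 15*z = z*(z - 3)*(z + 5)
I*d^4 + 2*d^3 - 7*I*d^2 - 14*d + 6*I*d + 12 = (d - 2)*(d + 3)*(d - 2*I)*(I*d - I)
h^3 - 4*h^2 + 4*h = h*(h - 2)^2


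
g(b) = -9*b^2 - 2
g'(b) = -18*b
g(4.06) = -150.35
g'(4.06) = -73.08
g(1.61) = -25.33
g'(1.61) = -28.98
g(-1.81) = -31.48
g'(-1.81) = 32.58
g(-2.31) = -50.02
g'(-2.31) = 41.58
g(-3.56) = -116.06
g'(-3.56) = 64.08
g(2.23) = -46.76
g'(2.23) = -40.14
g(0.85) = -8.50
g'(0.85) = -15.30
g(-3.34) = -102.40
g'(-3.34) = 60.12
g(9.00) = -731.00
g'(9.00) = -162.00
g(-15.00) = -2027.00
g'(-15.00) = 270.00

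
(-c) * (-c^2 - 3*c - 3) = c^3 + 3*c^2 + 3*c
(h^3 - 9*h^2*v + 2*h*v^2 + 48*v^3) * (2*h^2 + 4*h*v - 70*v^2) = 2*h^5 - 14*h^4*v - 102*h^3*v^2 + 734*h^2*v^3 + 52*h*v^4 - 3360*v^5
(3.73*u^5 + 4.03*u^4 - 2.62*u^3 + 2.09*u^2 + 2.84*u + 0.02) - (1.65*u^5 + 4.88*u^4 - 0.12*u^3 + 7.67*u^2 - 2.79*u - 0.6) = 2.08*u^5 - 0.85*u^4 - 2.5*u^3 - 5.58*u^2 + 5.63*u + 0.62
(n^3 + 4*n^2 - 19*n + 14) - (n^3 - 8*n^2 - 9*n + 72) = 12*n^2 - 10*n - 58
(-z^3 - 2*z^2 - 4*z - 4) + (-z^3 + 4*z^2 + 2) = -2*z^3 + 2*z^2 - 4*z - 2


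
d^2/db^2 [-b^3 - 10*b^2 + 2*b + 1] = -6*b - 20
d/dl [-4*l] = -4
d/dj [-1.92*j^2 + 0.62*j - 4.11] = 0.62 - 3.84*j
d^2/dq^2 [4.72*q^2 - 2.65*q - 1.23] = 9.44000000000000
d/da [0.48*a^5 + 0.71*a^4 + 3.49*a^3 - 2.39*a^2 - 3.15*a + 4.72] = 2.4*a^4 + 2.84*a^3 + 10.47*a^2 - 4.78*a - 3.15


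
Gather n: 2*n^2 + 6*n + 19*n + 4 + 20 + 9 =2*n^2 + 25*n + 33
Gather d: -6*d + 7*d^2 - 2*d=7*d^2 - 8*d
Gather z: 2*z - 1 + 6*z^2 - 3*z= 6*z^2 - z - 1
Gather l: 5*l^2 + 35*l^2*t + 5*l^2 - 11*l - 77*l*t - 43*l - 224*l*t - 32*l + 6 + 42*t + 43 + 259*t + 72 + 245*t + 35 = l^2*(35*t + 10) + l*(-301*t - 86) + 546*t + 156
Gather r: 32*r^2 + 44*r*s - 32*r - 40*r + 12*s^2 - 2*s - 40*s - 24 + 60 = 32*r^2 + r*(44*s - 72) + 12*s^2 - 42*s + 36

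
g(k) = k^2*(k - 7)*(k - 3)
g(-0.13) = 0.38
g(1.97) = 20.11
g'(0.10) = 3.90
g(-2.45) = 309.14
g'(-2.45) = -341.80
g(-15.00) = 89100.00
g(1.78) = 20.18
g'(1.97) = -3.11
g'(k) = k^2*(k - 7) + k^2*(k - 3) + 2*k*(k - 7)*(k - 3) = 2*k*(2*k^2 - 15*k + 21)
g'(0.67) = 15.88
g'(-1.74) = -184.98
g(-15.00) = 89100.00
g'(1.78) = 2.27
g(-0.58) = 9.13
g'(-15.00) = -20880.00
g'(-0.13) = -5.98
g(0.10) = 0.20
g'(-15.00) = -20880.00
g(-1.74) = 125.43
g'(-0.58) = -35.23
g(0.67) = 6.62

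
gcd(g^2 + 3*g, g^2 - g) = g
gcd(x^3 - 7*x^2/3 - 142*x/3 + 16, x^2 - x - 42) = x + 6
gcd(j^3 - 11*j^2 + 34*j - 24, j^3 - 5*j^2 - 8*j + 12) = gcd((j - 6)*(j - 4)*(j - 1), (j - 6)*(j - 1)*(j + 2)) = j^2 - 7*j + 6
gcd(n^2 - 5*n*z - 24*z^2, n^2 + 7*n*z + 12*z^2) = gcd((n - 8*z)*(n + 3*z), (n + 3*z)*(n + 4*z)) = n + 3*z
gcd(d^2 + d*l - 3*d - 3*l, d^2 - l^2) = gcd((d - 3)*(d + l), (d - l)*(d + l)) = d + l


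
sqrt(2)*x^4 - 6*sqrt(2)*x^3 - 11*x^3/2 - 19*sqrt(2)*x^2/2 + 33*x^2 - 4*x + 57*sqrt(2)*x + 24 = (x - 6)*(x - 4*sqrt(2))*(x + sqrt(2))*(sqrt(2)*x + 1/2)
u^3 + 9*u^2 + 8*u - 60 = (u - 2)*(u + 5)*(u + 6)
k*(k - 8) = k^2 - 8*k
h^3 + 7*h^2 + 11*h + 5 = (h + 1)^2*(h + 5)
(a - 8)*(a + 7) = a^2 - a - 56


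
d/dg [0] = 0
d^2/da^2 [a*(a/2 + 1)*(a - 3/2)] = 3*a + 1/2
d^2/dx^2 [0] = 0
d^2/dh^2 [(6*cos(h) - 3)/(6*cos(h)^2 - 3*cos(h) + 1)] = 3*(162*(1 - cos(2*h))^2*cos(h) - 27*(1 - cos(2*h))^2 - 389*cos(h)/2 + 21*cos(2*h)/2 + 207*cos(3*h)/2 - 36*cos(5*h) + 225/2)/(3*cos(h) - 3*cos(2*h) - 4)^3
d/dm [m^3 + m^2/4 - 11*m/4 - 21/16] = 3*m^2 + m/2 - 11/4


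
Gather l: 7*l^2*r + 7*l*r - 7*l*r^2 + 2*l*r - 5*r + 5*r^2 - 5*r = 7*l^2*r + l*(-7*r^2 + 9*r) + 5*r^2 - 10*r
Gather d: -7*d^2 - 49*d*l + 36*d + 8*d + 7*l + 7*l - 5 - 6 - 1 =-7*d^2 + d*(44 - 49*l) + 14*l - 12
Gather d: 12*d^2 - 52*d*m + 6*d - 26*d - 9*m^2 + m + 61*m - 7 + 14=12*d^2 + d*(-52*m - 20) - 9*m^2 + 62*m + 7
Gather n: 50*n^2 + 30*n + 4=50*n^2 + 30*n + 4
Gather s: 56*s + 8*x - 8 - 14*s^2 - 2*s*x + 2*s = -14*s^2 + s*(58 - 2*x) + 8*x - 8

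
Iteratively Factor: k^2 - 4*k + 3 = (k - 1)*(k - 3)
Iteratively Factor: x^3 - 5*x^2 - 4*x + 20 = (x + 2)*(x^2 - 7*x + 10) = (x - 5)*(x + 2)*(x - 2)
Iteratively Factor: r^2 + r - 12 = (r + 4)*(r - 3)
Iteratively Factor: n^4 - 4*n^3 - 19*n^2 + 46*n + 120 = (n - 4)*(n^3 - 19*n - 30) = (n - 4)*(n + 2)*(n^2 - 2*n - 15) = (n - 5)*(n - 4)*(n + 2)*(n + 3)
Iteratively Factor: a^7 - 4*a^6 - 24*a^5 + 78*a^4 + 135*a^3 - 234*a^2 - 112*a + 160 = (a + 1)*(a^6 - 5*a^5 - 19*a^4 + 97*a^3 + 38*a^2 - 272*a + 160) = (a + 1)*(a + 2)*(a^5 - 7*a^4 - 5*a^3 + 107*a^2 - 176*a + 80) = (a - 1)*(a + 1)*(a + 2)*(a^4 - 6*a^3 - 11*a^2 + 96*a - 80) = (a - 1)^2*(a + 1)*(a + 2)*(a^3 - 5*a^2 - 16*a + 80) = (a - 1)^2*(a + 1)*(a + 2)*(a + 4)*(a^2 - 9*a + 20) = (a - 5)*(a - 1)^2*(a + 1)*(a + 2)*(a + 4)*(a - 4)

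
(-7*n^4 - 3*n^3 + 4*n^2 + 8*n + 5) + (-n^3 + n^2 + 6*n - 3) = -7*n^4 - 4*n^3 + 5*n^2 + 14*n + 2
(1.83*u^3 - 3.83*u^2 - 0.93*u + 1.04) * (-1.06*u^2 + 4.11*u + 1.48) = -1.9398*u^5 + 11.5811*u^4 - 12.0471*u^3 - 10.5931*u^2 + 2.898*u + 1.5392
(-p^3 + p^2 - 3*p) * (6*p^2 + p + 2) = -6*p^5 + 5*p^4 - 19*p^3 - p^2 - 6*p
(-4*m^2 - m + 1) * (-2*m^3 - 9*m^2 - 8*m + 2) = 8*m^5 + 38*m^4 + 39*m^3 - 9*m^2 - 10*m + 2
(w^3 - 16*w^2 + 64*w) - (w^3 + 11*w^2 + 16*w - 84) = -27*w^2 + 48*w + 84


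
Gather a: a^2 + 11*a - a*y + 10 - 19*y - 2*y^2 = a^2 + a*(11 - y) - 2*y^2 - 19*y + 10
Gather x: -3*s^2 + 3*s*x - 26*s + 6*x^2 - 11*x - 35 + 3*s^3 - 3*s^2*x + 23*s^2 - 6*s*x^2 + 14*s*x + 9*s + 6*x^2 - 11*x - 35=3*s^3 + 20*s^2 - 17*s + x^2*(12 - 6*s) + x*(-3*s^2 + 17*s - 22) - 70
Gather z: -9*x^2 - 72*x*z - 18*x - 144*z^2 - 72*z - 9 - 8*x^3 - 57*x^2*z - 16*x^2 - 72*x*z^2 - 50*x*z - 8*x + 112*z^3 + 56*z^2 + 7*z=-8*x^3 - 25*x^2 - 26*x + 112*z^3 + z^2*(-72*x - 88) + z*(-57*x^2 - 122*x - 65) - 9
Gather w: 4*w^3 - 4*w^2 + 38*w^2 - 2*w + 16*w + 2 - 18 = 4*w^3 + 34*w^2 + 14*w - 16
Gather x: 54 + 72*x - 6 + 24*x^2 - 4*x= 24*x^2 + 68*x + 48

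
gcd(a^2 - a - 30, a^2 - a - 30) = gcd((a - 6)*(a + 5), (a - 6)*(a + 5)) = a^2 - a - 30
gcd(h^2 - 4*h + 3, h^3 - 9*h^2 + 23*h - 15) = h^2 - 4*h + 3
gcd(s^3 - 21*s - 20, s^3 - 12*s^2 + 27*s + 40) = s^2 - 4*s - 5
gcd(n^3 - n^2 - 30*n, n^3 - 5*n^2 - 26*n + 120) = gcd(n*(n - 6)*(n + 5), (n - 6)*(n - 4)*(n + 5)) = n^2 - n - 30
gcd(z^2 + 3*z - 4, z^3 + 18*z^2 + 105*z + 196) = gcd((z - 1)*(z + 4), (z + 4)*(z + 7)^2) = z + 4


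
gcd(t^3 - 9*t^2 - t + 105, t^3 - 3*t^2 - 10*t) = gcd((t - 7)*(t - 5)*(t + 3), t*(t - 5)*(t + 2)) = t - 5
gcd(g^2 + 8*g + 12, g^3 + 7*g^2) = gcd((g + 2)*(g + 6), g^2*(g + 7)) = 1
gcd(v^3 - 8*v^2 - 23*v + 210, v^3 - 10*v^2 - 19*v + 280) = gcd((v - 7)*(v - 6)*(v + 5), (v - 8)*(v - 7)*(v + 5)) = v^2 - 2*v - 35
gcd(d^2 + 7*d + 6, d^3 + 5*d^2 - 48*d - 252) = d + 6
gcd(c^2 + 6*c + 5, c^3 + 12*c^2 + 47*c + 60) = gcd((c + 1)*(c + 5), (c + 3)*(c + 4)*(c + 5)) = c + 5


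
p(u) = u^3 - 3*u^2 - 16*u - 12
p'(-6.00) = 128.00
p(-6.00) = -240.00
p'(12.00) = 344.00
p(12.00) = 1092.00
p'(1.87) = -16.73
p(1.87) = -45.87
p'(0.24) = -17.27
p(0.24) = -16.00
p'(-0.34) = -13.61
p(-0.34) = -6.95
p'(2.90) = -8.17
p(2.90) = -59.24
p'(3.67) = 2.39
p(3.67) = -61.70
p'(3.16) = -5.00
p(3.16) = -60.96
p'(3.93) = 6.75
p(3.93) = -60.52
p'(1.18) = -18.90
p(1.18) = -33.41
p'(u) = 3*u^2 - 6*u - 16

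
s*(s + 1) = s^2 + s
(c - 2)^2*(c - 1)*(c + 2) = c^4 - 3*c^3 - 2*c^2 + 12*c - 8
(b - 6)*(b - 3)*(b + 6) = b^3 - 3*b^2 - 36*b + 108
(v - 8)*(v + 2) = v^2 - 6*v - 16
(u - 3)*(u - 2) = u^2 - 5*u + 6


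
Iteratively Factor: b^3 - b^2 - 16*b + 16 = (b - 4)*(b^2 + 3*b - 4) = (b - 4)*(b - 1)*(b + 4)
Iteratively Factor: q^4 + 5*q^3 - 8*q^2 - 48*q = (q + 4)*(q^3 + q^2 - 12*q) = q*(q + 4)*(q^2 + q - 12) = q*(q - 3)*(q + 4)*(q + 4)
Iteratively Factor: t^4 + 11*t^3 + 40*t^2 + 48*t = (t)*(t^3 + 11*t^2 + 40*t + 48) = t*(t + 4)*(t^2 + 7*t + 12) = t*(t + 3)*(t + 4)*(t + 4)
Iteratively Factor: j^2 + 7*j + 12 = (j + 4)*(j + 3)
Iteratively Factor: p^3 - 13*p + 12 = (p - 1)*(p^2 + p - 12) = (p - 3)*(p - 1)*(p + 4)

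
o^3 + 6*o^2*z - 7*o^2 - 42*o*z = o*(o - 7)*(o + 6*z)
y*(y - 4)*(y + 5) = y^3 + y^2 - 20*y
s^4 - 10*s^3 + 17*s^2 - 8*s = s*(s - 8)*(s - 1)^2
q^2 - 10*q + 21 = (q - 7)*(q - 3)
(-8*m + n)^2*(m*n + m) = 64*m^3*n + 64*m^3 - 16*m^2*n^2 - 16*m^2*n + m*n^3 + m*n^2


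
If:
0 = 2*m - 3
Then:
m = 3/2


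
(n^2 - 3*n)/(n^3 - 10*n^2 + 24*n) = (n - 3)/(n^2 - 10*n + 24)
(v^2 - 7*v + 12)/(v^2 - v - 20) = (-v^2 + 7*v - 12)/(-v^2 + v + 20)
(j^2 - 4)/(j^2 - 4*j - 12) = (j - 2)/(j - 6)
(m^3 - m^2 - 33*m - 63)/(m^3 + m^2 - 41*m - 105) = (m + 3)/(m + 5)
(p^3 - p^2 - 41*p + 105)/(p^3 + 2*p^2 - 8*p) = (p^3 - p^2 - 41*p + 105)/(p*(p^2 + 2*p - 8))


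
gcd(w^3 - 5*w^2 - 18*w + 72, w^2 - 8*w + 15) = w - 3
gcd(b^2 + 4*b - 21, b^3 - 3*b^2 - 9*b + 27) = b - 3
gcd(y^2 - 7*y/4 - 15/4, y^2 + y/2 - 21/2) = y - 3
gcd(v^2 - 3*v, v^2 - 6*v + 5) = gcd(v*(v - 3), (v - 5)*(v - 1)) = 1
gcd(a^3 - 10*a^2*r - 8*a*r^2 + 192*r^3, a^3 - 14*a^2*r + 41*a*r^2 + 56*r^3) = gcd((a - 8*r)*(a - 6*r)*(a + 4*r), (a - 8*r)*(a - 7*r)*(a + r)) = -a + 8*r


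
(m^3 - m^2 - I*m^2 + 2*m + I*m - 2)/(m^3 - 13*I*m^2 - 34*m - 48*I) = (m^2 - m*(1 + 2*I) + 2*I)/(m^2 - 14*I*m - 48)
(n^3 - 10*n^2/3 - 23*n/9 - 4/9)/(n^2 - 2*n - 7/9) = (3*n^2 - 11*n - 4)/(3*n - 7)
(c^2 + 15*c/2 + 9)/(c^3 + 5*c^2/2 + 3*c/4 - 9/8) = 4*(c + 6)/(4*c^2 + 4*c - 3)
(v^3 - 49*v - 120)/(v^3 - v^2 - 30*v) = (v^2 - 5*v - 24)/(v*(v - 6))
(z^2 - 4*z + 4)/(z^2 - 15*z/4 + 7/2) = 4*(z - 2)/(4*z - 7)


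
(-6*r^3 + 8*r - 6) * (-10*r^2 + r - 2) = 60*r^5 - 6*r^4 - 68*r^3 + 68*r^2 - 22*r + 12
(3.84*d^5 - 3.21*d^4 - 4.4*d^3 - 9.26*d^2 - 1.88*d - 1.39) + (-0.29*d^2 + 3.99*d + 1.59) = 3.84*d^5 - 3.21*d^4 - 4.4*d^3 - 9.55*d^2 + 2.11*d + 0.2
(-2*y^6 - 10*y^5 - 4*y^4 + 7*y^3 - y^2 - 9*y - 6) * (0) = 0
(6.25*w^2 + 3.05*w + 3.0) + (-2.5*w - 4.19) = 6.25*w^2 + 0.55*w - 1.19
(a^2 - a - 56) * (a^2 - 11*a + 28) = a^4 - 12*a^3 - 17*a^2 + 588*a - 1568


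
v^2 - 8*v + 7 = (v - 7)*(v - 1)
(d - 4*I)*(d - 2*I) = d^2 - 6*I*d - 8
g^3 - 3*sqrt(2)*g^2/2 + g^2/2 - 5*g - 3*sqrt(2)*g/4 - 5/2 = (g + 1/2)*(g - 5*sqrt(2)/2)*(g + sqrt(2))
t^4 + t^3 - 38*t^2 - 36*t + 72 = (t - 6)*(t - 1)*(t + 2)*(t + 6)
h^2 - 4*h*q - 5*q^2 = (h - 5*q)*(h + q)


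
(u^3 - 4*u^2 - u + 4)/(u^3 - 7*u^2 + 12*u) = (u^2 - 1)/(u*(u - 3))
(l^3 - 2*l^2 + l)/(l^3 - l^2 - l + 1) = l/(l + 1)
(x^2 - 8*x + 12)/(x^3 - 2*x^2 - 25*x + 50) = (x - 6)/(x^2 - 25)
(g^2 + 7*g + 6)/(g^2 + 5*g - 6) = (g + 1)/(g - 1)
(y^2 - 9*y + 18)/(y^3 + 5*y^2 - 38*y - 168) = (y - 3)/(y^2 + 11*y + 28)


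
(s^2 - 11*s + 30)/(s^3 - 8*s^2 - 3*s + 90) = 1/(s + 3)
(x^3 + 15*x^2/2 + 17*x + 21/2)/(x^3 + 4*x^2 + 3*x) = (x + 7/2)/x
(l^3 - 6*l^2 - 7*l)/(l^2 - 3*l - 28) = l*(l + 1)/(l + 4)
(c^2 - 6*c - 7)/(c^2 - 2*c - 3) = (c - 7)/(c - 3)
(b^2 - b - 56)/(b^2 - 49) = (b - 8)/(b - 7)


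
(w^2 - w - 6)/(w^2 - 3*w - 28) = (-w^2 + w + 6)/(-w^2 + 3*w + 28)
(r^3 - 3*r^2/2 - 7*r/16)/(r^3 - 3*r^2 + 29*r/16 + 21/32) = 2*r/(2*r - 3)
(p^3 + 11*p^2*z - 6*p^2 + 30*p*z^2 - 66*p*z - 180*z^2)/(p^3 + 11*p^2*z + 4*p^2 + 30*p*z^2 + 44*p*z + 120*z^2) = (p - 6)/(p + 4)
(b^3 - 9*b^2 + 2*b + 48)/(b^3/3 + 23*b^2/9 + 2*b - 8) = 9*(b^3 - 9*b^2 + 2*b + 48)/(3*b^3 + 23*b^2 + 18*b - 72)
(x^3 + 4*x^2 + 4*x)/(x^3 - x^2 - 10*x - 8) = x*(x + 2)/(x^2 - 3*x - 4)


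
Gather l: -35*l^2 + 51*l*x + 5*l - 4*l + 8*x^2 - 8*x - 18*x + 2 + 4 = -35*l^2 + l*(51*x + 1) + 8*x^2 - 26*x + 6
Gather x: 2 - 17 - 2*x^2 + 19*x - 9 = -2*x^2 + 19*x - 24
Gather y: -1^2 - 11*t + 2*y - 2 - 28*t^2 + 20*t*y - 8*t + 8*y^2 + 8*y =-28*t^2 - 19*t + 8*y^2 + y*(20*t + 10) - 3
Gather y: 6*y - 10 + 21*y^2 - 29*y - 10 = 21*y^2 - 23*y - 20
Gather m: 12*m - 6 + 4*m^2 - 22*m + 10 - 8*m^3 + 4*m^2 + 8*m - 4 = -8*m^3 + 8*m^2 - 2*m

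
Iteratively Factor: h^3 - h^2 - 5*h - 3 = (h - 3)*(h^2 + 2*h + 1) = (h - 3)*(h + 1)*(h + 1)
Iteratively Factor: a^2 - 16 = (a + 4)*(a - 4)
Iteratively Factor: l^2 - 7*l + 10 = (l - 2)*(l - 5)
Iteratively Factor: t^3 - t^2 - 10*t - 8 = (t + 2)*(t^2 - 3*t - 4) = (t + 1)*(t + 2)*(t - 4)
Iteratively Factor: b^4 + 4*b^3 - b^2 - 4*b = (b + 1)*(b^3 + 3*b^2 - 4*b) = (b - 1)*(b + 1)*(b^2 + 4*b) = (b - 1)*(b + 1)*(b + 4)*(b)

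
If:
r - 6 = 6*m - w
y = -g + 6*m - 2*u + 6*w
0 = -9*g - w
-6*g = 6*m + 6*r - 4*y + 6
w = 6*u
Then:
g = -3*y/424 - 21/212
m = 67*y/636 - 91/106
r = 241*y/424 - 9/212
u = 9*y/848 + 63/424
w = 27*y/424 + 189/212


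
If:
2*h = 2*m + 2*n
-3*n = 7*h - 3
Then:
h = 3/7 - 3*n/7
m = 3/7 - 10*n/7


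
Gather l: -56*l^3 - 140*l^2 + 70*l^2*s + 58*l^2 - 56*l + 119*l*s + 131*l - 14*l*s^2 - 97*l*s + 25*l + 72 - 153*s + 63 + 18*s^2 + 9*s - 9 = -56*l^3 + l^2*(70*s - 82) + l*(-14*s^2 + 22*s + 100) + 18*s^2 - 144*s + 126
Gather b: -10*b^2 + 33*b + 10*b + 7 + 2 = -10*b^2 + 43*b + 9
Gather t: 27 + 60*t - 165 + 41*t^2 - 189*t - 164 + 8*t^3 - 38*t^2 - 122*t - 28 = 8*t^3 + 3*t^2 - 251*t - 330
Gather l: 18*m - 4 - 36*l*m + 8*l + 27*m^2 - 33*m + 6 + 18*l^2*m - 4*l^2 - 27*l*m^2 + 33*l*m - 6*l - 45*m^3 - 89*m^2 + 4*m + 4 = l^2*(18*m - 4) + l*(-27*m^2 - 3*m + 2) - 45*m^3 - 62*m^2 - 11*m + 6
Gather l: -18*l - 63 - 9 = -18*l - 72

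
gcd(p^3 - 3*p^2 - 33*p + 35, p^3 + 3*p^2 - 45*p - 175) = p^2 - 2*p - 35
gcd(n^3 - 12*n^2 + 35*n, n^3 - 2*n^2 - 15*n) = n^2 - 5*n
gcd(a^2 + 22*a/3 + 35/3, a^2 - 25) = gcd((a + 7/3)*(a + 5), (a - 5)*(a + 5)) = a + 5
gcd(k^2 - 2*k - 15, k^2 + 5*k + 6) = k + 3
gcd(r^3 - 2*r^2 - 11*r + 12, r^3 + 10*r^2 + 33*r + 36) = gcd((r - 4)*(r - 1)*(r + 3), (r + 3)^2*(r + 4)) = r + 3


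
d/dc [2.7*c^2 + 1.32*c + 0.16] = 5.4*c + 1.32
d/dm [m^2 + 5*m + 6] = 2*m + 5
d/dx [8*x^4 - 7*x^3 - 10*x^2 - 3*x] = 32*x^3 - 21*x^2 - 20*x - 3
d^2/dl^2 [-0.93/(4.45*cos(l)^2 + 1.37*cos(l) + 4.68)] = (73.6653*(1 - cos(l)^2)^2 + 17.009235*cos(l)^3 - 38.894553*cos(l)^2 - 39.981258*cos(l) - 38.419974)/(4.45*cos(l)^2 + 1.37*cos(l) + 4.68)^3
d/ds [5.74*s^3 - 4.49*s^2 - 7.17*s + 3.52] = 17.22*s^2 - 8.98*s - 7.17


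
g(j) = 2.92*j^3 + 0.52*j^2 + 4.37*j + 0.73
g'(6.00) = 325.97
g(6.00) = 676.39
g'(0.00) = 4.37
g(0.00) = 0.73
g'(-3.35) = 99.20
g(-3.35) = -117.85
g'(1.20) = 18.23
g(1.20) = 11.77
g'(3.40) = 109.17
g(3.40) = 136.37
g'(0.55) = 7.59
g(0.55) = 3.78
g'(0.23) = 5.07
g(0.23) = 1.80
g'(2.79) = 75.46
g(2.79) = 80.39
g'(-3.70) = 120.45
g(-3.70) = -156.23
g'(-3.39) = 101.52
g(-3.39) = -121.87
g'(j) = 8.76*j^2 + 1.04*j + 4.37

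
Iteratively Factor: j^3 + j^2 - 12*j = (j + 4)*(j^2 - 3*j) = j*(j + 4)*(j - 3)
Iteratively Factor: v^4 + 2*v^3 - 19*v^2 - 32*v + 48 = (v + 4)*(v^3 - 2*v^2 - 11*v + 12) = (v + 3)*(v + 4)*(v^2 - 5*v + 4) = (v - 1)*(v + 3)*(v + 4)*(v - 4)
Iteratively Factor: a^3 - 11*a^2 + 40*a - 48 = (a - 3)*(a^2 - 8*a + 16) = (a - 4)*(a - 3)*(a - 4)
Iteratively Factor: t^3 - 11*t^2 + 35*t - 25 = (t - 5)*(t^2 - 6*t + 5) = (t - 5)*(t - 1)*(t - 5)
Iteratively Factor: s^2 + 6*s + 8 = (s + 4)*(s + 2)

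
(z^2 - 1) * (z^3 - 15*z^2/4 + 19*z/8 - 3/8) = z^5 - 15*z^4/4 + 11*z^3/8 + 27*z^2/8 - 19*z/8 + 3/8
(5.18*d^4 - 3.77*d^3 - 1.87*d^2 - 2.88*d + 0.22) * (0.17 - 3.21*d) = -16.6278*d^5 + 12.9823*d^4 + 5.3618*d^3 + 8.9269*d^2 - 1.1958*d + 0.0374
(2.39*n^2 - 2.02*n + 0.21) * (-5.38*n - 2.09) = -12.8582*n^3 + 5.8725*n^2 + 3.092*n - 0.4389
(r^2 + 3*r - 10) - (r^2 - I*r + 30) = 3*r + I*r - 40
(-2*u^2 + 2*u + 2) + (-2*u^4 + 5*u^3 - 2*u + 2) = -2*u^4 + 5*u^3 - 2*u^2 + 4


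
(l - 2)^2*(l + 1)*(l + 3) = l^4 - 9*l^2 + 4*l + 12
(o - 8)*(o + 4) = o^2 - 4*o - 32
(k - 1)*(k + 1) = k^2 - 1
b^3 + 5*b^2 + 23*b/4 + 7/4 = (b + 1/2)*(b + 1)*(b + 7/2)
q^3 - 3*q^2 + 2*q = q*(q - 2)*(q - 1)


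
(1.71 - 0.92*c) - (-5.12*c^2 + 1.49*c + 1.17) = 5.12*c^2 - 2.41*c + 0.54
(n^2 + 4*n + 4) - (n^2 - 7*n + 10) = 11*n - 6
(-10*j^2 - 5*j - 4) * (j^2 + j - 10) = -10*j^4 - 15*j^3 + 91*j^2 + 46*j + 40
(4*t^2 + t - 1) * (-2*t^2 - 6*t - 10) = -8*t^4 - 26*t^3 - 44*t^2 - 4*t + 10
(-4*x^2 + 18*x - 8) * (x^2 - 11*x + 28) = -4*x^4 + 62*x^3 - 318*x^2 + 592*x - 224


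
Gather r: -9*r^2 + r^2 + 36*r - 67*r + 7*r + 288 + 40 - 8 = -8*r^2 - 24*r + 320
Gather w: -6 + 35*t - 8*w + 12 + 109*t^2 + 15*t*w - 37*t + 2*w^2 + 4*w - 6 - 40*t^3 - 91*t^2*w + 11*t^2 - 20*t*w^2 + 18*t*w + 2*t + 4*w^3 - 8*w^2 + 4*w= -40*t^3 + 120*t^2 + 4*w^3 + w^2*(-20*t - 6) + w*(-91*t^2 + 33*t)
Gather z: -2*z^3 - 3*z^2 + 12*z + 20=-2*z^3 - 3*z^2 + 12*z + 20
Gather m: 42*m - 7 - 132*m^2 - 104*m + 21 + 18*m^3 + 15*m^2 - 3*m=18*m^3 - 117*m^2 - 65*m + 14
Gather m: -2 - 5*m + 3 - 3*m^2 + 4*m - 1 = -3*m^2 - m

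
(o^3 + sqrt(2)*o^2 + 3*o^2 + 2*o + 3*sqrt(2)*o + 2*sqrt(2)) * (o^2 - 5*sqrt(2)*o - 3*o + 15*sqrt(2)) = o^5 - 4*sqrt(2)*o^4 - 17*o^3 - 6*o^2 + 28*sqrt(2)*o^2 + 24*sqrt(2)*o + 70*o + 60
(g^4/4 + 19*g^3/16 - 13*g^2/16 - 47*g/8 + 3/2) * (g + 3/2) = g^5/4 + 25*g^4/16 + 31*g^3/32 - 227*g^2/32 - 117*g/16 + 9/4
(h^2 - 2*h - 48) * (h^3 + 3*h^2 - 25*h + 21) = h^5 + h^4 - 79*h^3 - 73*h^2 + 1158*h - 1008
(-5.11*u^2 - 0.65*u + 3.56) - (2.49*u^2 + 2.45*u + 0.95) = -7.6*u^2 - 3.1*u + 2.61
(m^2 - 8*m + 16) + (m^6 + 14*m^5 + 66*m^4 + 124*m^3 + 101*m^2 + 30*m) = m^6 + 14*m^5 + 66*m^4 + 124*m^3 + 102*m^2 + 22*m + 16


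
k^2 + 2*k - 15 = (k - 3)*(k + 5)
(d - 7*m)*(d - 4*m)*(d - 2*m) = d^3 - 13*d^2*m + 50*d*m^2 - 56*m^3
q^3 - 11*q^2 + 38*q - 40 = (q - 5)*(q - 4)*(q - 2)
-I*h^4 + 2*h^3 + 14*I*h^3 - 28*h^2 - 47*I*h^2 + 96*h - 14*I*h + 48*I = (h - 8)*(h - 6)*(h + I)*(-I*h + 1)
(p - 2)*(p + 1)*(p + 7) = p^3 + 6*p^2 - 9*p - 14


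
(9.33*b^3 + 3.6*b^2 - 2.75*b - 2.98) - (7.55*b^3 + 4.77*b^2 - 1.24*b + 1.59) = 1.78*b^3 - 1.17*b^2 - 1.51*b - 4.57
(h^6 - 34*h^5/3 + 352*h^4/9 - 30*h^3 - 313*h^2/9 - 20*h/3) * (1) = h^6 - 34*h^5/3 + 352*h^4/9 - 30*h^3 - 313*h^2/9 - 20*h/3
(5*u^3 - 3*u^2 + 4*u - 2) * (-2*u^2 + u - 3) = -10*u^5 + 11*u^4 - 26*u^3 + 17*u^2 - 14*u + 6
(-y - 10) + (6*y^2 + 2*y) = 6*y^2 + y - 10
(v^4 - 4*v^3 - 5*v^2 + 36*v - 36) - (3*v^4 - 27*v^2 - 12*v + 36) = -2*v^4 - 4*v^3 + 22*v^2 + 48*v - 72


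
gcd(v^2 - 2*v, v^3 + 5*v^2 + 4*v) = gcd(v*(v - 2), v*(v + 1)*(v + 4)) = v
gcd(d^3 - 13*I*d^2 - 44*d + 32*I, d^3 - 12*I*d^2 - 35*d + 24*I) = d^2 - 9*I*d - 8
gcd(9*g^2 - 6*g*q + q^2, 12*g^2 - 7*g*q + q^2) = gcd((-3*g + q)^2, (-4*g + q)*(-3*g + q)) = -3*g + q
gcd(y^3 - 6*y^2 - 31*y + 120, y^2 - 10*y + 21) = y - 3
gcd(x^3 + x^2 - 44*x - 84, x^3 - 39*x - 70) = x^2 - 5*x - 14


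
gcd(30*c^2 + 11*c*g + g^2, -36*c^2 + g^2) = 6*c + g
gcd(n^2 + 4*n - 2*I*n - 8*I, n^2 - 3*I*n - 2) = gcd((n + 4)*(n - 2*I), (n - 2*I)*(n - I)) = n - 2*I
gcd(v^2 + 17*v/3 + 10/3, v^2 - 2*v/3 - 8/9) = v + 2/3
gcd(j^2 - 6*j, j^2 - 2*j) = j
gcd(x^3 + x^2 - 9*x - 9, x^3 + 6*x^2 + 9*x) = x + 3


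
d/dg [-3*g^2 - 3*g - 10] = -6*g - 3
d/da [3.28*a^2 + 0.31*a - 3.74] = 6.56*a + 0.31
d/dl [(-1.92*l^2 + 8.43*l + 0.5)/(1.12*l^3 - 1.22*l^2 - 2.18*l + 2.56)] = (2.1504*l^4 - 18.8832*l^3 + 12.7902*l^2 - 8.6104*l + 22.6708)/(1.2544*l^6 - 2.7328*l^5 - 3.3948*l^4 + 11.0536*l^3 - 1.494*l^2 - 11.1616*l + 6.5536)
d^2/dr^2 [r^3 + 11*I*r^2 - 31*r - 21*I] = 6*r + 22*I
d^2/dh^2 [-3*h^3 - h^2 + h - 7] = -18*h - 2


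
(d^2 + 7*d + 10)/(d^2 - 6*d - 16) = (d + 5)/(d - 8)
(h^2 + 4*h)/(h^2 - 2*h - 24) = h/(h - 6)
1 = 1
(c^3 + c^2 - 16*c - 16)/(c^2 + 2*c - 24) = (c^2 + 5*c + 4)/(c + 6)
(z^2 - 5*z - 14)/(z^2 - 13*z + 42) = (z + 2)/(z - 6)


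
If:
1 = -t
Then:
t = -1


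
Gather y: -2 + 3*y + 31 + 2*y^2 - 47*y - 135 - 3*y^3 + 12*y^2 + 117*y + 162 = -3*y^3 + 14*y^2 + 73*y + 56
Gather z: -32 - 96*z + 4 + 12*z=-84*z - 28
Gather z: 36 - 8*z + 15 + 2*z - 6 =45 - 6*z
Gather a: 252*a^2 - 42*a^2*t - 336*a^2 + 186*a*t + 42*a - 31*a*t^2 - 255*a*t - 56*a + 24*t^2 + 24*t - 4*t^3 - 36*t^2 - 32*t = a^2*(-42*t - 84) + a*(-31*t^2 - 69*t - 14) - 4*t^3 - 12*t^2 - 8*t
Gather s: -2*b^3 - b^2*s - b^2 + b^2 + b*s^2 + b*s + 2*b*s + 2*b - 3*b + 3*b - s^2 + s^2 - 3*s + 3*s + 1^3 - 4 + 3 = -2*b^3 + b*s^2 + 2*b + s*(-b^2 + 3*b)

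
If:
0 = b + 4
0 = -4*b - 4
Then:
No Solution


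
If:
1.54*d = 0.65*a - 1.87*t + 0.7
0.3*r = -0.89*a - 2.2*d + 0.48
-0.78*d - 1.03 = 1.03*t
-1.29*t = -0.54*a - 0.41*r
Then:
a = -3.55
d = 2.14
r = -3.58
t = -2.62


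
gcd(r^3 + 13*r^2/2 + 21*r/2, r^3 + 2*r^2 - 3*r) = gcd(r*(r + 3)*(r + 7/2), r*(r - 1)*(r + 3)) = r^2 + 3*r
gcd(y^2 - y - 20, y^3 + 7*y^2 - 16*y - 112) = y + 4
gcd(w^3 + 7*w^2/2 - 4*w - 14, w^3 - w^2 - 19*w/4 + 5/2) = w + 2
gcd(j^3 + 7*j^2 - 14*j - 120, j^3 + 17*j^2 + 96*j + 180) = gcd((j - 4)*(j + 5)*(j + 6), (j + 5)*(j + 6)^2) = j^2 + 11*j + 30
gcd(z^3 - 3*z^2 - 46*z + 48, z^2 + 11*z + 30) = z + 6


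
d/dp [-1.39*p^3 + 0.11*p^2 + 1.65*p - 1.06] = -4.17*p^2 + 0.22*p + 1.65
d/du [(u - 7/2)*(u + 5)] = 2*u + 3/2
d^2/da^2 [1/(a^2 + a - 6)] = 2*(-a^2 - a + (2*a + 1)^2 + 6)/(a^2 + a - 6)^3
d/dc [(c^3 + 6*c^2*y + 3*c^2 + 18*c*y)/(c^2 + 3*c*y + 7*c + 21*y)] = (-c*(2*c + 3*y + 7)*(c^2 + 6*c*y + 3*c + 18*y) + 3*(c^2 + 3*c*y + 7*c + 21*y)*(c^2 + 4*c*y + 2*c + 6*y))/(c^2 + 3*c*y + 7*c + 21*y)^2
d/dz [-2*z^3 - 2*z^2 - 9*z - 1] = -6*z^2 - 4*z - 9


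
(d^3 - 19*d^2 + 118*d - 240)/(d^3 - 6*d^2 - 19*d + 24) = (d^2 - 11*d + 30)/(d^2 + 2*d - 3)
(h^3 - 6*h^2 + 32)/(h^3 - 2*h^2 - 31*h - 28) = (-h^3 + 6*h^2 - 32)/(-h^3 + 2*h^2 + 31*h + 28)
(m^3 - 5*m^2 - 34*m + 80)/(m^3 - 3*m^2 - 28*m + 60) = (m - 8)/(m - 6)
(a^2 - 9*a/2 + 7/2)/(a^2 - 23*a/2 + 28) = (a - 1)/(a - 8)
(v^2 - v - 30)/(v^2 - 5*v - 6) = (v + 5)/(v + 1)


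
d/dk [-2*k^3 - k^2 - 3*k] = -6*k^2 - 2*k - 3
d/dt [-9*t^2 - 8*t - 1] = -18*t - 8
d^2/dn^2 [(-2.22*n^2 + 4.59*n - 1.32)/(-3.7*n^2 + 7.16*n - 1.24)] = (2.8421709430404e-14*n^4 - 8.04972000000021*n^3 + 47.3126400000001*n^2 - 83.46312*n + 48.552096)/(50.653*n^6 - 294.0612*n^5 + 619.97496*n^4 - 564.162176*n^3 + 207.775392*n^2 - 33.027648*n + 1.906624)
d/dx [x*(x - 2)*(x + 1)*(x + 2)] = 4*x^3 + 3*x^2 - 8*x - 4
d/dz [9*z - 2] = 9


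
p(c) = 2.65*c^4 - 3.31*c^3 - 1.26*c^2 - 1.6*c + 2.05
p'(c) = 10.6*c^3 - 9.93*c^2 - 2.52*c - 1.6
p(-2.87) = 254.30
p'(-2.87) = -326.74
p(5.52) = 1858.47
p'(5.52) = 1464.80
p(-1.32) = 17.62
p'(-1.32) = -39.96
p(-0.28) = 2.49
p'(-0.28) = -1.91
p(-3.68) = 641.83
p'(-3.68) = -655.06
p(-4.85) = 1824.06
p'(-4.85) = -1432.25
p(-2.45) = 142.56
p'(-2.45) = -210.92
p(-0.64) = 3.87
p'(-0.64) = -6.83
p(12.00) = 49032.13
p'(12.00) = 16855.04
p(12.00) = 49032.13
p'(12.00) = 16855.04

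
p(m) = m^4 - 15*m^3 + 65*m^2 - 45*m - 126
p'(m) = 4*m^3 - 45*m^2 + 130*m - 45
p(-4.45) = 3075.37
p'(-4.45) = -1867.10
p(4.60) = 30.11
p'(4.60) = -9.86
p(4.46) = 31.18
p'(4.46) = -5.46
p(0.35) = -134.42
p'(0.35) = -4.84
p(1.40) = -98.92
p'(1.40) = 59.78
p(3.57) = 21.71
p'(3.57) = 27.58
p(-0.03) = -124.59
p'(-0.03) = -48.94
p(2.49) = -28.18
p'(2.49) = 61.45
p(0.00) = -126.00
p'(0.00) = -45.00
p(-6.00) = 7020.00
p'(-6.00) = -3309.00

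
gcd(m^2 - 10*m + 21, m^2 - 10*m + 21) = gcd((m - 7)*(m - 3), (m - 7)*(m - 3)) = m^2 - 10*m + 21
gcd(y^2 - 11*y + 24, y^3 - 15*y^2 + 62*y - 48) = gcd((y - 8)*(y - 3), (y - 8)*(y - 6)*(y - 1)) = y - 8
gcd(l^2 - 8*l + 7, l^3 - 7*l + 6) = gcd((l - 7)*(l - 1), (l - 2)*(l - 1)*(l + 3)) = l - 1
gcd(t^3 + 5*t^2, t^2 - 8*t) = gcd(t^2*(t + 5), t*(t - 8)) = t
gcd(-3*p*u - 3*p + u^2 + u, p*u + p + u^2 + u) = u + 1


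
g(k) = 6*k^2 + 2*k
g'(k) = 12*k + 2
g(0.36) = 1.50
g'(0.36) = 6.32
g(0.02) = 0.04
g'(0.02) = 2.24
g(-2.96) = 46.65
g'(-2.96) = -33.52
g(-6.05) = 207.52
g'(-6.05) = -70.60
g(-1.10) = 5.06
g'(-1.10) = -11.20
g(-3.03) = 49.03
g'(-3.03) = -34.36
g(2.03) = 28.79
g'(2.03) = 26.36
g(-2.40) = 29.76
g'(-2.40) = -26.80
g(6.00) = 228.00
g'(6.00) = 74.00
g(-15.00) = 1320.00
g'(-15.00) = -178.00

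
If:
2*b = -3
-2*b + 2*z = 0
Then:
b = -3/2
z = -3/2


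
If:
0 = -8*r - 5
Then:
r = -5/8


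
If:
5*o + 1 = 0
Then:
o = -1/5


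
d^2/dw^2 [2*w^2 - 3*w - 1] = 4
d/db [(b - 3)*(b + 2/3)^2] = (3*b + 2)*(9*b - 16)/9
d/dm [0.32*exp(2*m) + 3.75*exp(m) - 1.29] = (0.64*exp(m) + 3.75)*exp(m)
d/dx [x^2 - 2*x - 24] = 2*x - 2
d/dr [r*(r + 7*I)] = 2*r + 7*I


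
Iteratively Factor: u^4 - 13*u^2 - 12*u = (u + 1)*(u^3 - u^2 - 12*u) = u*(u + 1)*(u^2 - u - 12) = u*(u + 1)*(u + 3)*(u - 4)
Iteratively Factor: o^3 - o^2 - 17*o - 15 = (o + 1)*(o^2 - 2*o - 15) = (o + 1)*(o + 3)*(o - 5)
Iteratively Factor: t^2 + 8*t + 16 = (t + 4)*(t + 4)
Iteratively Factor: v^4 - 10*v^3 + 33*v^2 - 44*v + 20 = (v - 2)*(v^3 - 8*v^2 + 17*v - 10) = (v - 2)*(v - 1)*(v^2 - 7*v + 10) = (v - 2)^2*(v - 1)*(v - 5)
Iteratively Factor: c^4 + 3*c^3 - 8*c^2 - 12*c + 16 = (c - 2)*(c^3 + 5*c^2 + 2*c - 8) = (c - 2)*(c + 4)*(c^2 + c - 2) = (c - 2)*(c - 1)*(c + 4)*(c + 2)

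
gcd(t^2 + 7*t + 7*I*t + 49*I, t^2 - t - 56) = t + 7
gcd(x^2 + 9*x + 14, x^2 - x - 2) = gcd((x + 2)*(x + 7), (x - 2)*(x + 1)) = 1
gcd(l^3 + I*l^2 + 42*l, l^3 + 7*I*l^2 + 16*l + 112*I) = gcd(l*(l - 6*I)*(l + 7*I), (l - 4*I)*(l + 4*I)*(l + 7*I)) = l + 7*I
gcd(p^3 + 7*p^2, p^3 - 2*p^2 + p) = p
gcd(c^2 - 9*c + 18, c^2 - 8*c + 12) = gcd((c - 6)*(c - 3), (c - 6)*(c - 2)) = c - 6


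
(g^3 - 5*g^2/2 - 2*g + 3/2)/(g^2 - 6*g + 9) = (2*g^2 + g - 1)/(2*(g - 3))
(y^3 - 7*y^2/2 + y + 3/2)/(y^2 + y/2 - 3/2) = (2*y^2 - 5*y - 3)/(2*y + 3)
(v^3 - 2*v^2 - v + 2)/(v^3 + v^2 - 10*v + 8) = (v + 1)/(v + 4)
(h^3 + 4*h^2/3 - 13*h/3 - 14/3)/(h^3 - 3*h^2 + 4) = (h + 7/3)/(h - 2)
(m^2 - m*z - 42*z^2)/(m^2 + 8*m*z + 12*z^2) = (m - 7*z)/(m + 2*z)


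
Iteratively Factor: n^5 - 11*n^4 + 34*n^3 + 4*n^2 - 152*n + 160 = (n - 2)*(n^4 - 9*n^3 + 16*n^2 + 36*n - 80) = (n - 2)^2*(n^3 - 7*n^2 + 2*n + 40) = (n - 4)*(n - 2)^2*(n^2 - 3*n - 10) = (n - 5)*(n - 4)*(n - 2)^2*(n + 2)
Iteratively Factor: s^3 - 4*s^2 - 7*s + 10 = (s - 1)*(s^2 - 3*s - 10) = (s - 1)*(s + 2)*(s - 5)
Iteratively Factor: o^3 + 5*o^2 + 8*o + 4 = (o + 2)*(o^2 + 3*o + 2) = (o + 2)^2*(o + 1)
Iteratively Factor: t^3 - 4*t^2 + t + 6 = (t + 1)*(t^2 - 5*t + 6) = (t - 2)*(t + 1)*(t - 3)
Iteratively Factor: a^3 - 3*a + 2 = (a + 2)*(a^2 - 2*a + 1) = (a - 1)*(a + 2)*(a - 1)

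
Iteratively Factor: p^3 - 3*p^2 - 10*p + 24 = (p - 2)*(p^2 - p - 12) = (p - 2)*(p + 3)*(p - 4)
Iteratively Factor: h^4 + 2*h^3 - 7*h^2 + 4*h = (h + 4)*(h^3 - 2*h^2 + h) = (h - 1)*(h + 4)*(h^2 - h) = h*(h - 1)*(h + 4)*(h - 1)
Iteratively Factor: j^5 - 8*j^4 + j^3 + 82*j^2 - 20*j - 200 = (j - 5)*(j^4 - 3*j^3 - 14*j^2 + 12*j + 40) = (j - 5)*(j + 2)*(j^3 - 5*j^2 - 4*j + 20) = (j - 5)*(j + 2)^2*(j^2 - 7*j + 10) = (j - 5)*(j - 2)*(j + 2)^2*(j - 5)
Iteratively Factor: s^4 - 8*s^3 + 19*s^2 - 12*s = (s - 1)*(s^3 - 7*s^2 + 12*s) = s*(s - 1)*(s^2 - 7*s + 12) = s*(s - 4)*(s - 1)*(s - 3)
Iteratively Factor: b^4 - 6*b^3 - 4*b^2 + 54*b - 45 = (b - 1)*(b^3 - 5*b^2 - 9*b + 45) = (b - 3)*(b - 1)*(b^2 - 2*b - 15) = (b - 3)*(b - 1)*(b + 3)*(b - 5)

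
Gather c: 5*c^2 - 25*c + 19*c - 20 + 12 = 5*c^2 - 6*c - 8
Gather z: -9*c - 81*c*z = -81*c*z - 9*c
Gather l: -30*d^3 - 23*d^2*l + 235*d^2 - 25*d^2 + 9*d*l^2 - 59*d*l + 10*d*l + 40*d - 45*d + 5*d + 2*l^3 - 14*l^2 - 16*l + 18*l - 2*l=-30*d^3 + 210*d^2 + 2*l^3 + l^2*(9*d - 14) + l*(-23*d^2 - 49*d)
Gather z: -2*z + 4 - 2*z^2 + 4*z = -2*z^2 + 2*z + 4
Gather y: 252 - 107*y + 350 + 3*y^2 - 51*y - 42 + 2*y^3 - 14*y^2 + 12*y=2*y^3 - 11*y^2 - 146*y + 560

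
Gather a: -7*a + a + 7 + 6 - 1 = 12 - 6*a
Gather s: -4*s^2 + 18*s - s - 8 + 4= -4*s^2 + 17*s - 4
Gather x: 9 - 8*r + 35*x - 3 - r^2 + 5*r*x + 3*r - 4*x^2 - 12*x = -r^2 - 5*r - 4*x^2 + x*(5*r + 23) + 6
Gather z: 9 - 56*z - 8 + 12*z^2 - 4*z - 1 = 12*z^2 - 60*z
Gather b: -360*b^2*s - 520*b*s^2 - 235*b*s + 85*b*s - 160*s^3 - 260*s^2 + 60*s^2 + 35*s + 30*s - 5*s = -360*b^2*s + b*(-520*s^2 - 150*s) - 160*s^3 - 200*s^2 + 60*s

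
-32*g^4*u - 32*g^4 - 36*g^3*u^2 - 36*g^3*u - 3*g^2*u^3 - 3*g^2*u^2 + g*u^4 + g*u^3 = (-8*g + u)*(g + u)*(4*g + u)*(g*u + g)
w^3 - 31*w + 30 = (w - 5)*(w - 1)*(w + 6)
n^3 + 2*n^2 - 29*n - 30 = (n - 5)*(n + 1)*(n + 6)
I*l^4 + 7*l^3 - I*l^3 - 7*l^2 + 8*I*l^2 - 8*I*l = l*(l - 8*I)*(l + I)*(I*l - I)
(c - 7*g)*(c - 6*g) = c^2 - 13*c*g + 42*g^2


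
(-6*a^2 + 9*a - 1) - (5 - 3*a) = -6*a^2 + 12*a - 6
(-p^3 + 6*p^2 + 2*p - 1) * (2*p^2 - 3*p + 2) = -2*p^5 + 15*p^4 - 16*p^3 + 4*p^2 + 7*p - 2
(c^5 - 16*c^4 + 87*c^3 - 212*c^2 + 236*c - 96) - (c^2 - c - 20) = c^5 - 16*c^4 + 87*c^3 - 213*c^2 + 237*c - 76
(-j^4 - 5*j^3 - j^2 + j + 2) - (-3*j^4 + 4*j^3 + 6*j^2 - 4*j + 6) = 2*j^4 - 9*j^3 - 7*j^2 + 5*j - 4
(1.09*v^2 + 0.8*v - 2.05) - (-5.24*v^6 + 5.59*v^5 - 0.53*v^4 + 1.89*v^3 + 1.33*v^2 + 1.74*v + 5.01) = 5.24*v^6 - 5.59*v^5 + 0.53*v^4 - 1.89*v^3 - 0.24*v^2 - 0.94*v - 7.06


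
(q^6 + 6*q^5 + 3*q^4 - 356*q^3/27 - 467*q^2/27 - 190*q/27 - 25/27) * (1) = q^6 + 6*q^5 + 3*q^4 - 356*q^3/27 - 467*q^2/27 - 190*q/27 - 25/27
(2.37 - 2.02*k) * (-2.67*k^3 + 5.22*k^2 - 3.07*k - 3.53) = 5.3934*k^4 - 16.8723*k^3 + 18.5728*k^2 - 0.145300000000001*k - 8.3661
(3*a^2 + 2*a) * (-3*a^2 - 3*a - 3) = -9*a^4 - 15*a^3 - 15*a^2 - 6*a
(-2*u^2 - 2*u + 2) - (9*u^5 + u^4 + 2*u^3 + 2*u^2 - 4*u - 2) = -9*u^5 - u^4 - 2*u^3 - 4*u^2 + 2*u + 4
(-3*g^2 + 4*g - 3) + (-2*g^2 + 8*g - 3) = -5*g^2 + 12*g - 6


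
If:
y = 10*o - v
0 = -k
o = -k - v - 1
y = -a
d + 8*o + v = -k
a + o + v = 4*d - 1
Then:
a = -72/17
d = -18/17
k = 0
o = 5/17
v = -22/17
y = 72/17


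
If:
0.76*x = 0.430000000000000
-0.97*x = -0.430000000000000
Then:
No Solution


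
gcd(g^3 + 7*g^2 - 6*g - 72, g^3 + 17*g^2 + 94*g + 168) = g^2 + 10*g + 24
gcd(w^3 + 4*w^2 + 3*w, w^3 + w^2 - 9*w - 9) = w^2 + 4*w + 3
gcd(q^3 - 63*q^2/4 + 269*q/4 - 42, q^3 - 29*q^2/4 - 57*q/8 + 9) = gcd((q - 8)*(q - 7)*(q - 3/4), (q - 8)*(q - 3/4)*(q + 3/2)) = q^2 - 35*q/4 + 6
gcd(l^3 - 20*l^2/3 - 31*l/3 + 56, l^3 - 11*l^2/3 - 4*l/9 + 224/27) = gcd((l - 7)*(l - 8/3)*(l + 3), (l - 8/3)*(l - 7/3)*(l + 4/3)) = l - 8/3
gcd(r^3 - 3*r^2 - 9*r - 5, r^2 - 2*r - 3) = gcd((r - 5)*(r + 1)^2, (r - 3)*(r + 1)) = r + 1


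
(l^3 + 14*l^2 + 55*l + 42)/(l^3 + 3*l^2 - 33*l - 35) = (l + 6)/(l - 5)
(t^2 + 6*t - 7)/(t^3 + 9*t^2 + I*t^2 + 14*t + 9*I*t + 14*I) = (t - 1)/(t^2 + t*(2 + I) + 2*I)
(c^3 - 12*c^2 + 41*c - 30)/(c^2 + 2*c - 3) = (c^2 - 11*c + 30)/(c + 3)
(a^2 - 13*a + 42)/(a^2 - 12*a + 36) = (a - 7)/(a - 6)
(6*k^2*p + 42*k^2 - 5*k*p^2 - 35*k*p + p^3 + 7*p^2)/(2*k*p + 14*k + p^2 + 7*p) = (6*k^2 - 5*k*p + p^2)/(2*k + p)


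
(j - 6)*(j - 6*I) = j^2 - 6*j - 6*I*j + 36*I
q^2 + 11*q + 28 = (q + 4)*(q + 7)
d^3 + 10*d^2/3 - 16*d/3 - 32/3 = (d - 2)*(d + 4/3)*(d + 4)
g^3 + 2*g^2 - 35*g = g*(g - 5)*(g + 7)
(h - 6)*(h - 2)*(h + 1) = h^3 - 7*h^2 + 4*h + 12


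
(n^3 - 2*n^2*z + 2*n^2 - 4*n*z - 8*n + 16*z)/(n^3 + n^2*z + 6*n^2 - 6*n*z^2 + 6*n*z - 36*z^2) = (n^2 + 2*n - 8)/(n^2 + 3*n*z + 6*n + 18*z)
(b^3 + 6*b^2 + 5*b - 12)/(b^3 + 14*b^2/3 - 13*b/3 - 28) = 3*(b - 1)/(3*b - 7)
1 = 1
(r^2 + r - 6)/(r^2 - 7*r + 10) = (r + 3)/(r - 5)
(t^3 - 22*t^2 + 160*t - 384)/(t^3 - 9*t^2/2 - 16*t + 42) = 2*(t^2 - 16*t + 64)/(2*t^2 + 3*t - 14)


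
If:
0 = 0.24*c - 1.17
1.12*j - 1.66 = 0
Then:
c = 4.88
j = 1.48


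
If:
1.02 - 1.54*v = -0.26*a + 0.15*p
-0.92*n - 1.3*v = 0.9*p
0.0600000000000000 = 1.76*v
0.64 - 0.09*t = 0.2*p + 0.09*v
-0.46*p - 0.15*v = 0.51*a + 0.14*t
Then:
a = -2.55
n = -2.04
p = 2.04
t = 2.55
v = 0.03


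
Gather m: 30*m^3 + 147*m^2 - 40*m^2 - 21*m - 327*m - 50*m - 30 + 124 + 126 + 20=30*m^3 + 107*m^2 - 398*m + 240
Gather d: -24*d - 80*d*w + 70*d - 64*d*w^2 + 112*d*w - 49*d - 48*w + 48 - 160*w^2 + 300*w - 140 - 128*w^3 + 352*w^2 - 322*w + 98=d*(-64*w^2 + 32*w - 3) - 128*w^3 + 192*w^2 - 70*w + 6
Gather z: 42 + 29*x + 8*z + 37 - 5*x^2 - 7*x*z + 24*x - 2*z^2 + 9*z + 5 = -5*x^2 + 53*x - 2*z^2 + z*(17 - 7*x) + 84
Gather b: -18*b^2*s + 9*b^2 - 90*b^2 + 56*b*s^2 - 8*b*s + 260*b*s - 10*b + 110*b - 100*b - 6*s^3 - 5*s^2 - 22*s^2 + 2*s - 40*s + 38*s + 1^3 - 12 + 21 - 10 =b^2*(-18*s - 81) + b*(56*s^2 + 252*s) - 6*s^3 - 27*s^2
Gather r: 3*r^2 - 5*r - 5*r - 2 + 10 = 3*r^2 - 10*r + 8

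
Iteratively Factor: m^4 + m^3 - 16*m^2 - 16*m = (m - 4)*(m^3 + 5*m^2 + 4*m) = (m - 4)*(m + 4)*(m^2 + m) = m*(m - 4)*(m + 4)*(m + 1)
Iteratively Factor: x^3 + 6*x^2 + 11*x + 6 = (x + 2)*(x^2 + 4*x + 3) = (x + 2)*(x + 3)*(x + 1)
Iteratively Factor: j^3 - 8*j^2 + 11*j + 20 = (j - 5)*(j^2 - 3*j - 4) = (j - 5)*(j - 4)*(j + 1)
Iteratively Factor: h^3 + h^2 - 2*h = (h)*(h^2 + h - 2) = h*(h - 1)*(h + 2)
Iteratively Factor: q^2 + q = (q + 1)*(q)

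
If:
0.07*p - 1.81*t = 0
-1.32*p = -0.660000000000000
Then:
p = 0.50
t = 0.02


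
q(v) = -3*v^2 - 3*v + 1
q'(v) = -6*v - 3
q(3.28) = -41.12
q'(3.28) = -22.68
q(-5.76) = -81.25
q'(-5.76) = 31.56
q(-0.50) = 1.75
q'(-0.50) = 0.00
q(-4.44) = -44.82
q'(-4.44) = 23.64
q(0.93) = -4.38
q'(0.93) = -8.58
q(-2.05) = -5.46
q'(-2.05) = 9.30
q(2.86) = -32.12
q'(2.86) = -20.16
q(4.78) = -81.89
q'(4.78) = -31.68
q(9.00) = -269.00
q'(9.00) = -57.00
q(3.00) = -35.00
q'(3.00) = -21.00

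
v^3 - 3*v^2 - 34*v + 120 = (v - 5)*(v - 4)*(v + 6)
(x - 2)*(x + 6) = x^2 + 4*x - 12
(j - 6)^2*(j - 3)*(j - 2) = j^4 - 17*j^3 + 102*j^2 - 252*j + 216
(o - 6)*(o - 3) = o^2 - 9*o + 18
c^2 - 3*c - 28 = (c - 7)*(c + 4)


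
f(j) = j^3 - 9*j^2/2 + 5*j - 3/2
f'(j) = 3*j^2 - 9*j + 5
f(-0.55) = -5.78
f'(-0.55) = 10.86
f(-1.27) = -17.16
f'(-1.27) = 21.27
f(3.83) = 7.82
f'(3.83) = 14.54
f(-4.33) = -188.70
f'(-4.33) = 100.22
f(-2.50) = -57.75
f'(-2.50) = 46.25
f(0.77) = 0.14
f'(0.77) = -0.15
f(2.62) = -1.31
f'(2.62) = 2.01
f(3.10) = 0.55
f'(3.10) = 5.93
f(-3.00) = -84.00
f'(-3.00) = 59.00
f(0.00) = -1.50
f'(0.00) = 5.00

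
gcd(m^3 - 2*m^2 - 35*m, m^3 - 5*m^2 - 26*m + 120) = m + 5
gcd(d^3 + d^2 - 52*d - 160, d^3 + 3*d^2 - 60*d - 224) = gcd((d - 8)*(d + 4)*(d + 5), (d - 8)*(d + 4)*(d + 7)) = d^2 - 4*d - 32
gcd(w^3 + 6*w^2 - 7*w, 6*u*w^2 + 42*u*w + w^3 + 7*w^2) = w^2 + 7*w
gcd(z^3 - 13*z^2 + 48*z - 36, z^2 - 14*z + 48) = z - 6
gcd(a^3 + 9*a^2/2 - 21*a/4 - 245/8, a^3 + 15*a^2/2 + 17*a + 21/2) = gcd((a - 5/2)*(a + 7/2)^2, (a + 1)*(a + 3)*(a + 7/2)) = a + 7/2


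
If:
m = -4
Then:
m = -4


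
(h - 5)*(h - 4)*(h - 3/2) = h^3 - 21*h^2/2 + 67*h/2 - 30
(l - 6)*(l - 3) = l^2 - 9*l + 18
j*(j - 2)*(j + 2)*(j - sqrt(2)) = j^4 - sqrt(2)*j^3 - 4*j^2 + 4*sqrt(2)*j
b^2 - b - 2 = (b - 2)*(b + 1)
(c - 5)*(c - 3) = c^2 - 8*c + 15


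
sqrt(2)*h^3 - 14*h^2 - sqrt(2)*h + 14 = (h - 1)*(h - 7*sqrt(2))*(sqrt(2)*h + sqrt(2))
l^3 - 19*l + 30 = (l - 3)*(l - 2)*(l + 5)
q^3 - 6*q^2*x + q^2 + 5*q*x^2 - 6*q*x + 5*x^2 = (q + 1)*(q - 5*x)*(q - x)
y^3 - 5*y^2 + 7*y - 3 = (y - 3)*(y - 1)^2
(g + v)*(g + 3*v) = g^2 + 4*g*v + 3*v^2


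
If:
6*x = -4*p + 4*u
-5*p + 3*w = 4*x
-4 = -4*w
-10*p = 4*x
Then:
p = -3/5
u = 33/20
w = 1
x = 3/2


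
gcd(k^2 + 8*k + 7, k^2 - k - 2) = k + 1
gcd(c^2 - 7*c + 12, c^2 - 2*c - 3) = c - 3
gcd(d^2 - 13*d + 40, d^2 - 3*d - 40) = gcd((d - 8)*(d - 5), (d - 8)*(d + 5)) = d - 8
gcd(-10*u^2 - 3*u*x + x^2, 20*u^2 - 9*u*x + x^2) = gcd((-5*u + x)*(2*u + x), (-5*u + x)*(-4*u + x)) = -5*u + x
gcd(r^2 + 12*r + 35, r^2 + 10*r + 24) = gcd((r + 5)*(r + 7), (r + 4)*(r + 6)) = 1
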